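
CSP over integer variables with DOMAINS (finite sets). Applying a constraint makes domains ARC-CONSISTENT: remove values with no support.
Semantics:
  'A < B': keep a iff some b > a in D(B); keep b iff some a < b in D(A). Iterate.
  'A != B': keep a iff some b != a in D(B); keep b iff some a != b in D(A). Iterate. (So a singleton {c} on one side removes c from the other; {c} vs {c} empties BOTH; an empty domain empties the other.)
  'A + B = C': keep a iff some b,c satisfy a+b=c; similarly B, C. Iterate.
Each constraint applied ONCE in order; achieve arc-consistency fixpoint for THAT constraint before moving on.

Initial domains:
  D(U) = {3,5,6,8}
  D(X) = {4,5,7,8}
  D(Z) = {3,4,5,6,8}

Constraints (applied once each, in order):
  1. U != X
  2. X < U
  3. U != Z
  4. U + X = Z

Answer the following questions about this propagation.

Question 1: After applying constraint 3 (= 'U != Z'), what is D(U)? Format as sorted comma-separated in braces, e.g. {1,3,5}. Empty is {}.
Constraint 1 (U != X) on D(U)={3,5,6,8} D(X)={4,5,7,8}: no change
Constraint 2 (X < U) on D(X)={4,5,7,8} D(U)={3,5,6,8}: X {4,5,7,8}->{4,5,7}; U {3,5,6,8}->{5,6,8}
Constraint 3 (U != Z) on D(U)={5,6,8} D(Z)={3,4,5,6,8}: no change
So after constraint 3: D(U) = {5,6,8}

Answer: {5,6,8}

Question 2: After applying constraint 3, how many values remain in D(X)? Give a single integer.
Constraint 1 (U != X) on D(U)={3,5,6,8} D(X)={4,5,7,8}: no change
Constraint 2 (X < U) on D(X)={4,5,7,8} D(U)={3,5,6,8}: X {4,5,7,8}->{4,5,7}; U {3,5,6,8}->{5,6,8}
Constraint 3 (U != Z) on D(U)={5,6,8} D(Z)={3,4,5,6,8}: no change
So after constraint 3: D(X)={4,5,7}, size = 3

Answer: 3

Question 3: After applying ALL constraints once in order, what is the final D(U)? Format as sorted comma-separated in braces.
Answer: {}

Derivation:
Constraint 1 (U != X) on D(U)={3,5,6,8} D(X)={4,5,7,8}: no change
Constraint 2 (X < U) on D(X)={4,5,7,8} D(U)={3,5,6,8}: X {4,5,7,8}->{4,5,7}; U {3,5,6,8}->{5,6,8}
Constraint 3 (U != Z) on D(U)={5,6,8} D(Z)={3,4,5,6,8}: no change
Constraint 4 (U + X = Z) on D(U)={5,6,8} D(X)={4,5,7} D(Z)={3,4,5,6,8}: U {5,6,8}->{}; X {4,5,7}->{}; Z {3,4,5,6,8}->{}
So after all 4 constraints: D(U) = {}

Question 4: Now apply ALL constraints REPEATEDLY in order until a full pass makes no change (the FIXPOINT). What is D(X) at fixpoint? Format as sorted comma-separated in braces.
Answer: {}

Derivation:
pass 0 (initial): D(X)={4,5,7,8}
pass 1: U {3,5,6,8}->{}; X {4,5,7,8}->{}; Z {3,4,5,6,8}->{}
pass 2: no change
Fixpoint after 2 passes: D(X) = {}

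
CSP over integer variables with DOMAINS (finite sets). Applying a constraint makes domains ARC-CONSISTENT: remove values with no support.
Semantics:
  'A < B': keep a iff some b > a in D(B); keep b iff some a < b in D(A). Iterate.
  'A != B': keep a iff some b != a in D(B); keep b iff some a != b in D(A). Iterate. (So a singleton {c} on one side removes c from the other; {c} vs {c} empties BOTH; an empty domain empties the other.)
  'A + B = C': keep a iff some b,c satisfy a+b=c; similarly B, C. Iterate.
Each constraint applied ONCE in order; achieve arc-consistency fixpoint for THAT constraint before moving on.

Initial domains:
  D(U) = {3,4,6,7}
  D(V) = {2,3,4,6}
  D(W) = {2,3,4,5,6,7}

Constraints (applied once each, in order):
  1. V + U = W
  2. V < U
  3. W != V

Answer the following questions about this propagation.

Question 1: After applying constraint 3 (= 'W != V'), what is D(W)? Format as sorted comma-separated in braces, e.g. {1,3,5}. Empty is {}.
Constraint 1 (V + U = W) on D(V)={2,3,4,6} D(U)={3,4,6,7} D(W)={2,3,4,5,6,7}: V {2,3,4,6}->{2,3,4}; U {3,4,6,7}->{3,4}; W {2,3,4,5,6,7}->{5,6,7}
Constraint 2 (V < U) on D(V)={2,3,4} D(U)={3,4}: V {2,3,4}->{2,3}
Constraint 3 (W != V) on D(W)={5,6,7} D(V)={2,3}: no change
So after constraint 3: D(W) = {5,6,7}

Answer: {5,6,7}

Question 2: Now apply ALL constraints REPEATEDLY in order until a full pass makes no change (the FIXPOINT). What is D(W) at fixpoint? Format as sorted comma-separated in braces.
Answer: {5,6,7}

Derivation:
pass 0 (initial): D(W)={2,3,4,5,6,7}
pass 1: U {3,4,6,7}->{3,4}; V {2,3,4,6}->{2,3}; W {2,3,4,5,6,7}->{5,6,7}
pass 2: no change
Fixpoint after 2 passes: D(W) = {5,6,7}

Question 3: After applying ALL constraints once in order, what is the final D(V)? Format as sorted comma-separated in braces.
Answer: {2,3}

Derivation:
Constraint 1 (V + U = W) on D(V)={2,3,4,6} D(U)={3,4,6,7} D(W)={2,3,4,5,6,7}: V {2,3,4,6}->{2,3,4}; U {3,4,6,7}->{3,4}; W {2,3,4,5,6,7}->{5,6,7}
Constraint 2 (V < U) on D(V)={2,3,4} D(U)={3,4}: V {2,3,4}->{2,3}
Constraint 3 (W != V) on D(W)={5,6,7} D(V)={2,3}: no change
So after all 3 constraints: D(V) = {2,3}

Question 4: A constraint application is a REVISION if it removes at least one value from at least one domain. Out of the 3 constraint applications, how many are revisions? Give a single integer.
Answer: 2

Derivation:
Constraint 1 (V + U = W) on D(V)={2,3,4,6} D(U)={3,4,6,7} D(W)={2,3,4,5,6,7}: V {2,3,4,6}->{2,3,4}; U {3,4,6,7}->{3,4}; W {2,3,4,5,6,7}->{5,6,7} => REVISION
Constraint 2 (V < U) on D(V)={2,3,4} D(U)={3,4}: V {2,3,4}->{2,3} => REVISION
Constraint 3 (W != V) on D(W)={5,6,7} D(V)={2,3}: no change => not a revision
Total revisions = 2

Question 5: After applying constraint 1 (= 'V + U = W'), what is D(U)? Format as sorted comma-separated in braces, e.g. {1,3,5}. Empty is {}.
Constraint 1 (V + U = W) on D(V)={2,3,4,6} D(U)={3,4,6,7} D(W)={2,3,4,5,6,7}: V {2,3,4,6}->{2,3,4}; U {3,4,6,7}->{3,4}; W {2,3,4,5,6,7}->{5,6,7}
So after constraint 1: D(U) = {3,4}

Answer: {3,4}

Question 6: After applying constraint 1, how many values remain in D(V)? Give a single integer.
Answer: 3

Derivation:
Constraint 1 (V + U = W) on D(V)={2,3,4,6} D(U)={3,4,6,7} D(W)={2,3,4,5,6,7}: V {2,3,4,6}->{2,3,4}; U {3,4,6,7}->{3,4}; W {2,3,4,5,6,7}->{5,6,7}
So after constraint 1: D(V)={2,3,4}, size = 3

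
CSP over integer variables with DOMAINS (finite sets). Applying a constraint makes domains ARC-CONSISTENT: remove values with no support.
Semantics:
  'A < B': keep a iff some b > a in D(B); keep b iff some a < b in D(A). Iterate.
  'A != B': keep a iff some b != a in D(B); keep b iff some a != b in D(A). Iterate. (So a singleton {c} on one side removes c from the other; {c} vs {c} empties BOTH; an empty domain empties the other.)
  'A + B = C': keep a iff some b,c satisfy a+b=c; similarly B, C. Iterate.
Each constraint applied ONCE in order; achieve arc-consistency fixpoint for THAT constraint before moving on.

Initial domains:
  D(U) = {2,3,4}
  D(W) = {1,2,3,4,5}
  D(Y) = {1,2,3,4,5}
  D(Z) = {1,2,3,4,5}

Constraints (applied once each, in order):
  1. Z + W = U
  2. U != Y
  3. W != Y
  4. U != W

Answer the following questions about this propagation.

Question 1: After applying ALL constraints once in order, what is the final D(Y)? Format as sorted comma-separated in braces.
Constraint 1 (Z + W = U) on D(Z)={1,2,3,4,5} D(W)={1,2,3,4,5} D(U)={2,3,4}: Z {1,2,3,4,5}->{1,2,3}; W {1,2,3,4,5}->{1,2,3}
Constraint 2 (U != Y) on D(U)={2,3,4} D(Y)={1,2,3,4,5}: no change
Constraint 3 (W != Y) on D(W)={1,2,3} D(Y)={1,2,3,4,5}: no change
Constraint 4 (U != W) on D(U)={2,3,4} D(W)={1,2,3}: no change
So after all 4 constraints: D(Y) = {1,2,3,4,5}

Answer: {1,2,3,4,5}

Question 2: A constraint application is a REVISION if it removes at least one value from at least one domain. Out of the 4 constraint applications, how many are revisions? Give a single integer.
Answer: 1

Derivation:
Constraint 1 (Z + W = U) on D(Z)={1,2,3,4,5} D(W)={1,2,3,4,5} D(U)={2,3,4}: Z {1,2,3,4,5}->{1,2,3}; W {1,2,3,4,5}->{1,2,3} => REVISION
Constraint 2 (U != Y) on D(U)={2,3,4} D(Y)={1,2,3,4,5}: no change => not a revision
Constraint 3 (W != Y) on D(W)={1,2,3} D(Y)={1,2,3,4,5}: no change => not a revision
Constraint 4 (U != W) on D(U)={2,3,4} D(W)={1,2,3}: no change => not a revision
Total revisions = 1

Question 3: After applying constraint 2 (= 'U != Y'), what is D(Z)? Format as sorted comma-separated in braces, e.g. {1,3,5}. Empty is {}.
Answer: {1,2,3}

Derivation:
Constraint 1 (Z + W = U) on D(Z)={1,2,3,4,5} D(W)={1,2,3,4,5} D(U)={2,3,4}: Z {1,2,3,4,5}->{1,2,3}; W {1,2,3,4,5}->{1,2,3}
Constraint 2 (U != Y) on D(U)={2,3,4} D(Y)={1,2,3,4,5}: no change
So after constraint 2: D(Z) = {1,2,3}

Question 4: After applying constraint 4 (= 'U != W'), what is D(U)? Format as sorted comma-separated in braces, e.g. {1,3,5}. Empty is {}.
Answer: {2,3,4}

Derivation:
Constraint 1 (Z + W = U) on D(Z)={1,2,3,4,5} D(W)={1,2,3,4,5} D(U)={2,3,4}: Z {1,2,3,4,5}->{1,2,3}; W {1,2,3,4,5}->{1,2,3}
Constraint 2 (U != Y) on D(U)={2,3,4} D(Y)={1,2,3,4,5}: no change
Constraint 3 (W != Y) on D(W)={1,2,3} D(Y)={1,2,3,4,5}: no change
Constraint 4 (U != W) on D(U)={2,3,4} D(W)={1,2,3}: no change
So after constraint 4: D(U) = {2,3,4}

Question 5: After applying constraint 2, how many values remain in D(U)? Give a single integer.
Constraint 1 (Z + W = U) on D(Z)={1,2,3,4,5} D(W)={1,2,3,4,5} D(U)={2,3,4}: Z {1,2,3,4,5}->{1,2,3}; W {1,2,3,4,5}->{1,2,3}
Constraint 2 (U != Y) on D(U)={2,3,4} D(Y)={1,2,3,4,5}: no change
So after constraint 2: D(U)={2,3,4}, size = 3

Answer: 3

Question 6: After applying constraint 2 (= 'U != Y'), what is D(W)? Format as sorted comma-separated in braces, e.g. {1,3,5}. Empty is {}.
Answer: {1,2,3}

Derivation:
Constraint 1 (Z + W = U) on D(Z)={1,2,3,4,5} D(W)={1,2,3,4,5} D(U)={2,3,4}: Z {1,2,3,4,5}->{1,2,3}; W {1,2,3,4,5}->{1,2,3}
Constraint 2 (U != Y) on D(U)={2,3,4} D(Y)={1,2,3,4,5}: no change
So after constraint 2: D(W) = {1,2,3}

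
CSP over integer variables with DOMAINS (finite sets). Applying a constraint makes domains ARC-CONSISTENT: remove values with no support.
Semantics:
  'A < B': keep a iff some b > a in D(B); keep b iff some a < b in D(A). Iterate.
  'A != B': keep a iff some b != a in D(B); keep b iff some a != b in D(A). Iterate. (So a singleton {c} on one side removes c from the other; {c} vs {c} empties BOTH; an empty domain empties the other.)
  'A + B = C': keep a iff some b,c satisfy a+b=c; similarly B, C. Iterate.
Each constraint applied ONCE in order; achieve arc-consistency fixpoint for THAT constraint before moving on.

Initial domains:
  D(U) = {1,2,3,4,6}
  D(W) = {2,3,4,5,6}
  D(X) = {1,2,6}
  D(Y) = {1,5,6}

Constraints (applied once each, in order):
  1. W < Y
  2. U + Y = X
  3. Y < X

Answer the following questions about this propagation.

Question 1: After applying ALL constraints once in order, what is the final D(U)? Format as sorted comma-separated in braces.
Answer: {1}

Derivation:
Constraint 1 (W < Y) on D(W)={2,3,4,5,6} D(Y)={1,5,6}: W {2,3,4,5,6}->{2,3,4,5}; Y {1,5,6}->{5,6}
Constraint 2 (U + Y = X) on D(U)={1,2,3,4,6} D(Y)={5,6} D(X)={1,2,6}: U {1,2,3,4,6}->{1}; Y {5,6}->{5}; X {1,2,6}->{6}
Constraint 3 (Y < X) on D(Y)={5} D(X)={6}: no change
So after all 3 constraints: D(U) = {1}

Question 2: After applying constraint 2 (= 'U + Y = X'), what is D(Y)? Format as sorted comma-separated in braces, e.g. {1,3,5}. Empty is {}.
Answer: {5}

Derivation:
Constraint 1 (W < Y) on D(W)={2,3,4,5,6} D(Y)={1,5,6}: W {2,3,4,5,6}->{2,3,4,5}; Y {1,5,6}->{5,6}
Constraint 2 (U + Y = X) on D(U)={1,2,3,4,6} D(Y)={5,6} D(X)={1,2,6}: U {1,2,3,4,6}->{1}; Y {5,6}->{5}; X {1,2,6}->{6}
So after constraint 2: D(Y) = {5}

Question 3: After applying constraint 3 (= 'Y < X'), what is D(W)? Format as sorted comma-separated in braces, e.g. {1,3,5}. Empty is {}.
Answer: {2,3,4,5}

Derivation:
Constraint 1 (W < Y) on D(W)={2,3,4,5,6} D(Y)={1,5,6}: W {2,3,4,5,6}->{2,3,4,5}; Y {1,5,6}->{5,6}
Constraint 2 (U + Y = X) on D(U)={1,2,3,4,6} D(Y)={5,6} D(X)={1,2,6}: U {1,2,3,4,6}->{1}; Y {5,6}->{5}; X {1,2,6}->{6}
Constraint 3 (Y < X) on D(Y)={5} D(X)={6}: no change
So after constraint 3: D(W) = {2,3,4,5}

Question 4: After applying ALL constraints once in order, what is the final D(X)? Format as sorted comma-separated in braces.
Constraint 1 (W < Y) on D(W)={2,3,4,5,6} D(Y)={1,5,6}: W {2,3,4,5,6}->{2,3,4,5}; Y {1,5,6}->{5,6}
Constraint 2 (U + Y = X) on D(U)={1,2,3,4,6} D(Y)={5,6} D(X)={1,2,6}: U {1,2,3,4,6}->{1}; Y {5,6}->{5}; X {1,2,6}->{6}
Constraint 3 (Y < X) on D(Y)={5} D(X)={6}: no change
So after all 3 constraints: D(X) = {6}

Answer: {6}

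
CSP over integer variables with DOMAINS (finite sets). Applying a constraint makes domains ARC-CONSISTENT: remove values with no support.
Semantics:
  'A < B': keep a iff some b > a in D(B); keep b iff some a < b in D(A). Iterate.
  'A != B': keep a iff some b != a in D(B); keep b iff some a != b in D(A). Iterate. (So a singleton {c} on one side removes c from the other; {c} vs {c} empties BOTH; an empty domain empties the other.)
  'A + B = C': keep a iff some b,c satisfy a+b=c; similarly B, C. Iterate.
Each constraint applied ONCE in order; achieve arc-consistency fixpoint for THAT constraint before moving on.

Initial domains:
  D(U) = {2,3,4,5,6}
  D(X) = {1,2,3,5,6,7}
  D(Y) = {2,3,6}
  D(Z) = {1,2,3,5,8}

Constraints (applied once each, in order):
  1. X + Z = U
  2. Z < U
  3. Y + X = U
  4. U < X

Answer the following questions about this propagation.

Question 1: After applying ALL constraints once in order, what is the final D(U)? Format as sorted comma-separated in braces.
Constraint 1 (X + Z = U) on D(X)={1,2,3,5,6,7} D(Z)={1,2,3,5,8} D(U)={2,3,4,5,6}: X {1,2,3,5,6,7}->{1,2,3,5}; Z {1,2,3,5,8}->{1,2,3,5}
Constraint 2 (Z < U) on D(Z)={1,2,3,5} D(U)={2,3,4,5,6}: no change
Constraint 3 (Y + X = U) on D(Y)={2,3,6} D(X)={1,2,3,5} D(U)={2,3,4,5,6}: Y {2,3,6}->{2,3}; X {1,2,3,5}->{1,2,3}; U {2,3,4,5,6}->{3,4,5,6}
Constraint 4 (U < X) on D(U)={3,4,5,6} D(X)={1,2,3}: U {3,4,5,6}->{}; X {1,2,3}->{}
So after all 4 constraints: D(U) = {}

Answer: {}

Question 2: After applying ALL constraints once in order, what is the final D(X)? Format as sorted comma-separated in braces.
Answer: {}

Derivation:
Constraint 1 (X + Z = U) on D(X)={1,2,3,5,6,7} D(Z)={1,2,3,5,8} D(U)={2,3,4,5,6}: X {1,2,3,5,6,7}->{1,2,3,5}; Z {1,2,3,5,8}->{1,2,3,5}
Constraint 2 (Z < U) on D(Z)={1,2,3,5} D(U)={2,3,4,5,6}: no change
Constraint 3 (Y + X = U) on D(Y)={2,3,6} D(X)={1,2,3,5} D(U)={2,3,4,5,6}: Y {2,3,6}->{2,3}; X {1,2,3,5}->{1,2,3}; U {2,3,4,5,6}->{3,4,5,6}
Constraint 4 (U < X) on D(U)={3,4,5,6} D(X)={1,2,3}: U {3,4,5,6}->{}; X {1,2,3}->{}
So after all 4 constraints: D(X) = {}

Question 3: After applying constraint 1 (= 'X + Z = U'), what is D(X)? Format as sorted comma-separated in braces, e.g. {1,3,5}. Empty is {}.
Answer: {1,2,3,5}

Derivation:
Constraint 1 (X + Z = U) on D(X)={1,2,3,5,6,7} D(Z)={1,2,3,5,8} D(U)={2,3,4,5,6}: X {1,2,3,5,6,7}->{1,2,3,5}; Z {1,2,3,5,8}->{1,2,3,5}
So after constraint 1: D(X) = {1,2,3,5}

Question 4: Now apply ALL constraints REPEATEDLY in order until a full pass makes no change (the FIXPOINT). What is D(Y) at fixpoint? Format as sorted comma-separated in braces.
Answer: {}

Derivation:
pass 0 (initial): D(Y)={2,3,6}
pass 1: U {2,3,4,5,6}->{}; X {1,2,3,5,6,7}->{}; Y {2,3,6}->{2,3}; Z {1,2,3,5,8}->{1,2,3,5}
pass 2: Y {2,3}->{}; Z {1,2,3,5}->{}
pass 3: no change
Fixpoint after 3 passes: D(Y) = {}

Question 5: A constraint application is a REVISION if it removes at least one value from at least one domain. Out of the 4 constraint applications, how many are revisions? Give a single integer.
Answer: 3

Derivation:
Constraint 1 (X + Z = U) on D(X)={1,2,3,5,6,7} D(Z)={1,2,3,5,8} D(U)={2,3,4,5,6}: X {1,2,3,5,6,7}->{1,2,3,5}; Z {1,2,3,5,8}->{1,2,3,5} => REVISION
Constraint 2 (Z < U) on D(Z)={1,2,3,5} D(U)={2,3,4,5,6}: no change => not a revision
Constraint 3 (Y + X = U) on D(Y)={2,3,6} D(X)={1,2,3,5} D(U)={2,3,4,5,6}: Y {2,3,6}->{2,3}; X {1,2,3,5}->{1,2,3}; U {2,3,4,5,6}->{3,4,5,6} => REVISION
Constraint 4 (U < X) on D(U)={3,4,5,6} D(X)={1,2,3}: U {3,4,5,6}->{}; X {1,2,3}->{} => REVISION
Total revisions = 3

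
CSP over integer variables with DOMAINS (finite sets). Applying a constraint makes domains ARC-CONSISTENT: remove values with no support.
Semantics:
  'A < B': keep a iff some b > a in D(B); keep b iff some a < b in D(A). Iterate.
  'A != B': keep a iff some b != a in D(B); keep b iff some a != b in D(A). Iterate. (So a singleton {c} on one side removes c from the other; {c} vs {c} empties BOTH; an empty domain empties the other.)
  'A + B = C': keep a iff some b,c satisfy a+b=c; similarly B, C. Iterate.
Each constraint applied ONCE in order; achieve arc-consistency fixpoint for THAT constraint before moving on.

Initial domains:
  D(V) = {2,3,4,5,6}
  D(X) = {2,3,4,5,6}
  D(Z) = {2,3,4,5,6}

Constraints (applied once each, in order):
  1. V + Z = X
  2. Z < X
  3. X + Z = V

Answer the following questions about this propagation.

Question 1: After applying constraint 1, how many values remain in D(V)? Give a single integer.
Constraint 1 (V + Z = X) on D(V)={2,3,4,5,6} D(Z)={2,3,4,5,6} D(X)={2,3,4,5,6}: V {2,3,4,5,6}->{2,3,4}; Z {2,3,4,5,6}->{2,3,4}; X {2,3,4,5,6}->{4,5,6}
So after constraint 1: D(V)={2,3,4}, size = 3

Answer: 3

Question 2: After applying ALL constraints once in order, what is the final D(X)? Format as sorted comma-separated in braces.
Constraint 1 (V + Z = X) on D(V)={2,3,4,5,6} D(Z)={2,3,4,5,6} D(X)={2,3,4,5,6}: V {2,3,4,5,6}->{2,3,4}; Z {2,3,4,5,6}->{2,3,4}; X {2,3,4,5,6}->{4,5,6}
Constraint 2 (Z < X) on D(Z)={2,3,4} D(X)={4,5,6}: no change
Constraint 3 (X + Z = V) on D(X)={4,5,6} D(Z)={2,3,4} D(V)={2,3,4}: X {4,5,6}->{}; Z {2,3,4}->{}; V {2,3,4}->{}
So after all 3 constraints: D(X) = {}

Answer: {}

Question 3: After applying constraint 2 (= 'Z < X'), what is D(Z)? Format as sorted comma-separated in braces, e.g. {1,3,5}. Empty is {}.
Answer: {2,3,4}

Derivation:
Constraint 1 (V + Z = X) on D(V)={2,3,4,5,6} D(Z)={2,3,4,5,6} D(X)={2,3,4,5,6}: V {2,3,4,5,6}->{2,3,4}; Z {2,3,4,5,6}->{2,3,4}; X {2,3,4,5,6}->{4,5,6}
Constraint 2 (Z < X) on D(Z)={2,3,4} D(X)={4,5,6}: no change
So after constraint 2: D(Z) = {2,3,4}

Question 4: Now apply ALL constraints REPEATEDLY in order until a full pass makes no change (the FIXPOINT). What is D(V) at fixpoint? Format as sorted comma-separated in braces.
Answer: {}

Derivation:
pass 0 (initial): D(V)={2,3,4,5,6}
pass 1: V {2,3,4,5,6}->{}; X {2,3,4,5,6}->{}; Z {2,3,4,5,6}->{}
pass 2: no change
Fixpoint after 2 passes: D(V) = {}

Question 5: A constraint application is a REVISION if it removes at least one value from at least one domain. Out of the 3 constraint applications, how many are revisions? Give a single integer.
Answer: 2

Derivation:
Constraint 1 (V + Z = X) on D(V)={2,3,4,5,6} D(Z)={2,3,4,5,6} D(X)={2,3,4,5,6}: V {2,3,4,5,6}->{2,3,4}; Z {2,3,4,5,6}->{2,3,4}; X {2,3,4,5,6}->{4,5,6} => REVISION
Constraint 2 (Z < X) on D(Z)={2,3,4} D(X)={4,5,6}: no change => not a revision
Constraint 3 (X + Z = V) on D(X)={4,5,6} D(Z)={2,3,4} D(V)={2,3,4}: X {4,5,6}->{}; Z {2,3,4}->{}; V {2,3,4}->{} => REVISION
Total revisions = 2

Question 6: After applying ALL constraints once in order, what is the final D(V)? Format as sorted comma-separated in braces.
Constraint 1 (V + Z = X) on D(V)={2,3,4,5,6} D(Z)={2,3,4,5,6} D(X)={2,3,4,5,6}: V {2,3,4,5,6}->{2,3,4}; Z {2,3,4,5,6}->{2,3,4}; X {2,3,4,5,6}->{4,5,6}
Constraint 2 (Z < X) on D(Z)={2,3,4} D(X)={4,5,6}: no change
Constraint 3 (X + Z = V) on D(X)={4,5,6} D(Z)={2,3,4} D(V)={2,3,4}: X {4,5,6}->{}; Z {2,3,4}->{}; V {2,3,4}->{}
So after all 3 constraints: D(V) = {}

Answer: {}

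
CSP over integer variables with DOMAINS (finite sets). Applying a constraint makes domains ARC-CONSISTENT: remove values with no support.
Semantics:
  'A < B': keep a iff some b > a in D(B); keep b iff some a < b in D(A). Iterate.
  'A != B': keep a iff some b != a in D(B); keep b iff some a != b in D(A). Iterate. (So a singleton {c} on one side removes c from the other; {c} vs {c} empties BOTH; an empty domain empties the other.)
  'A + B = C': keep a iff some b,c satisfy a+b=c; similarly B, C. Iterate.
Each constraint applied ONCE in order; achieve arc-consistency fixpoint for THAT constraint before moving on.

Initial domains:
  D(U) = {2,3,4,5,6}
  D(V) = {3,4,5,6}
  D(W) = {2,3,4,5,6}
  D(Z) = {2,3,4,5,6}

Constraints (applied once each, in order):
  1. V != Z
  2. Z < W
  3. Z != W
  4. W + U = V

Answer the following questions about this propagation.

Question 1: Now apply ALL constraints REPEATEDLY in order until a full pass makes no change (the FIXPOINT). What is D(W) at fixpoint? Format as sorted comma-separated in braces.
pass 0 (initial): D(W)={2,3,4,5,6}
pass 1: U {2,3,4,5,6}->{2,3}; V {3,4,5,6}->{5,6}; W {2,3,4,5,6}->{3,4}; Z {2,3,4,5,6}->{2,3,4,5}
pass 2: Z {2,3,4,5}->{2,3}
pass 3: no change
Fixpoint after 3 passes: D(W) = {3,4}

Answer: {3,4}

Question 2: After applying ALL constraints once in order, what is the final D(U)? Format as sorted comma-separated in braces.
Answer: {2,3}

Derivation:
Constraint 1 (V != Z) on D(V)={3,4,5,6} D(Z)={2,3,4,5,6}: no change
Constraint 2 (Z < W) on D(Z)={2,3,4,5,6} D(W)={2,3,4,5,6}: Z {2,3,4,5,6}->{2,3,4,5}; W {2,3,4,5,6}->{3,4,5,6}
Constraint 3 (Z != W) on D(Z)={2,3,4,5} D(W)={3,4,5,6}: no change
Constraint 4 (W + U = V) on D(W)={3,4,5,6} D(U)={2,3,4,5,6} D(V)={3,4,5,6}: W {3,4,5,6}->{3,4}; U {2,3,4,5,6}->{2,3}; V {3,4,5,6}->{5,6}
So after all 4 constraints: D(U) = {2,3}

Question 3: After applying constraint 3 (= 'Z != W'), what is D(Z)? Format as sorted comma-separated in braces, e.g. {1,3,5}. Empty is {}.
Answer: {2,3,4,5}

Derivation:
Constraint 1 (V != Z) on D(V)={3,4,5,6} D(Z)={2,3,4,5,6}: no change
Constraint 2 (Z < W) on D(Z)={2,3,4,5,6} D(W)={2,3,4,5,6}: Z {2,3,4,5,6}->{2,3,4,5}; W {2,3,4,5,6}->{3,4,5,6}
Constraint 3 (Z != W) on D(Z)={2,3,4,5} D(W)={3,4,5,6}: no change
So after constraint 3: D(Z) = {2,3,4,5}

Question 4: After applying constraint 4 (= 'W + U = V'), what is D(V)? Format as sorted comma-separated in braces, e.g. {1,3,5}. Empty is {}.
Constraint 1 (V != Z) on D(V)={3,4,5,6} D(Z)={2,3,4,5,6}: no change
Constraint 2 (Z < W) on D(Z)={2,3,4,5,6} D(W)={2,3,4,5,6}: Z {2,3,4,5,6}->{2,3,4,5}; W {2,3,4,5,6}->{3,4,5,6}
Constraint 3 (Z != W) on D(Z)={2,3,4,5} D(W)={3,4,5,6}: no change
Constraint 4 (W + U = V) on D(W)={3,4,5,6} D(U)={2,3,4,5,6} D(V)={3,4,5,6}: W {3,4,5,6}->{3,4}; U {2,3,4,5,6}->{2,3}; V {3,4,5,6}->{5,6}
So after constraint 4: D(V) = {5,6}

Answer: {5,6}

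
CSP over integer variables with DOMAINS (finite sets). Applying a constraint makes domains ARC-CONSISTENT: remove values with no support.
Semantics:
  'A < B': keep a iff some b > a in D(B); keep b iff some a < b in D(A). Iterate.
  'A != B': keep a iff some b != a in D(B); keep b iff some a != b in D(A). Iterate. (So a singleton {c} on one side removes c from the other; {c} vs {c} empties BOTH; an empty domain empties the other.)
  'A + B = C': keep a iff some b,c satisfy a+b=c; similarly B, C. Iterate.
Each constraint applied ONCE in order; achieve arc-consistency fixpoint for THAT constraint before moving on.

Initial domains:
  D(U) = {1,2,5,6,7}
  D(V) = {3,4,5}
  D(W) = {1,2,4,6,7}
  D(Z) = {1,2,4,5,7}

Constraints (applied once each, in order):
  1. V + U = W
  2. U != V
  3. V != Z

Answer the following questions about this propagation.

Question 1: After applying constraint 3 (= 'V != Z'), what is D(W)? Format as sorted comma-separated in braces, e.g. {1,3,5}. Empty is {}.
Constraint 1 (V + U = W) on D(V)={3,4,5} D(U)={1,2,5,6,7} D(W)={1,2,4,6,7}: U {1,2,5,6,7}->{1,2}; W {1,2,4,6,7}->{4,6,7}
Constraint 2 (U != V) on D(U)={1,2} D(V)={3,4,5}: no change
Constraint 3 (V != Z) on D(V)={3,4,5} D(Z)={1,2,4,5,7}: no change
So after constraint 3: D(W) = {4,6,7}

Answer: {4,6,7}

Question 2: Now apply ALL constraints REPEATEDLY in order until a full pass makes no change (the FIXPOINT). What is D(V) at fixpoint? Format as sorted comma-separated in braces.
pass 0 (initial): D(V)={3,4,5}
pass 1: U {1,2,5,6,7}->{1,2}; W {1,2,4,6,7}->{4,6,7}
pass 2: no change
Fixpoint after 2 passes: D(V) = {3,4,5}

Answer: {3,4,5}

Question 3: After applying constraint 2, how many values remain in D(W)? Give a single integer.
Answer: 3

Derivation:
Constraint 1 (V + U = W) on D(V)={3,4,5} D(U)={1,2,5,6,7} D(W)={1,2,4,6,7}: U {1,2,5,6,7}->{1,2}; W {1,2,4,6,7}->{4,6,7}
Constraint 2 (U != V) on D(U)={1,2} D(V)={3,4,5}: no change
So after constraint 2: D(W)={4,6,7}, size = 3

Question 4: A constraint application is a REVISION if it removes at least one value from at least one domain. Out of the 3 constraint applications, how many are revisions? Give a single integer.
Constraint 1 (V + U = W) on D(V)={3,4,5} D(U)={1,2,5,6,7} D(W)={1,2,4,6,7}: U {1,2,5,6,7}->{1,2}; W {1,2,4,6,7}->{4,6,7} => REVISION
Constraint 2 (U != V) on D(U)={1,2} D(V)={3,4,5}: no change => not a revision
Constraint 3 (V != Z) on D(V)={3,4,5} D(Z)={1,2,4,5,7}: no change => not a revision
Total revisions = 1

Answer: 1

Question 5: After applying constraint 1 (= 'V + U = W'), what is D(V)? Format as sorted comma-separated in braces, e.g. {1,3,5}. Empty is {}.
Constraint 1 (V + U = W) on D(V)={3,4,5} D(U)={1,2,5,6,7} D(W)={1,2,4,6,7}: U {1,2,5,6,7}->{1,2}; W {1,2,4,6,7}->{4,6,7}
So after constraint 1: D(V) = {3,4,5}

Answer: {3,4,5}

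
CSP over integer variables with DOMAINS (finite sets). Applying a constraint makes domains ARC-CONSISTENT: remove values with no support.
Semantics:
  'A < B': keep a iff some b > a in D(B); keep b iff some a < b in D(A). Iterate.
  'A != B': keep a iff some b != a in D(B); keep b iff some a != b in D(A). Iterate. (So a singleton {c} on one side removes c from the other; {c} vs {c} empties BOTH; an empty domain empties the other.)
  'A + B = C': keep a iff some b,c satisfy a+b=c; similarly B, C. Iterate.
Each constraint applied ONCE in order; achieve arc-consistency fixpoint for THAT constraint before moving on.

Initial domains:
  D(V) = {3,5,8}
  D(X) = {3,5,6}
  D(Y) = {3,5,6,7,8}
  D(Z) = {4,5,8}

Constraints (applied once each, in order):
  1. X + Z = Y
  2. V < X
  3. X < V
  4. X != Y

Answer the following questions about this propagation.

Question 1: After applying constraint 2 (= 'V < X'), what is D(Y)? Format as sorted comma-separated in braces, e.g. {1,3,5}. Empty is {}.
Answer: {7,8}

Derivation:
Constraint 1 (X + Z = Y) on D(X)={3,5,6} D(Z)={4,5,8} D(Y)={3,5,6,7,8}: X {3,5,6}->{3}; Z {4,5,8}->{4,5}; Y {3,5,6,7,8}->{7,8}
Constraint 2 (V < X) on D(V)={3,5,8} D(X)={3}: V {3,5,8}->{}; X {3}->{}
So after constraint 2: D(Y) = {7,8}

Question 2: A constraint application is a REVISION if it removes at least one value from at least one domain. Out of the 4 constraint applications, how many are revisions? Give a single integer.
Answer: 3

Derivation:
Constraint 1 (X + Z = Y) on D(X)={3,5,6} D(Z)={4,5,8} D(Y)={3,5,6,7,8}: X {3,5,6}->{3}; Z {4,5,8}->{4,5}; Y {3,5,6,7,8}->{7,8} => REVISION
Constraint 2 (V < X) on D(V)={3,5,8} D(X)={3}: V {3,5,8}->{}; X {3}->{} => REVISION
Constraint 3 (X < V) on D(X)={} D(V)={}: no change => not a revision
Constraint 4 (X != Y) on D(X)={} D(Y)={7,8}: Y {7,8}->{} => REVISION
Total revisions = 3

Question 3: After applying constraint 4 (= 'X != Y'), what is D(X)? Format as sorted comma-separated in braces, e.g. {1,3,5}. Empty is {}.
Constraint 1 (X + Z = Y) on D(X)={3,5,6} D(Z)={4,5,8} D(Y)={3,5,6,7,8}: X {3,5,6}->{3}; Z {4,5,8}->{4,5}; Y {3,5,6,7,8}->{7,8}
Constraint 2 (V < X) on D(V)={3,5,8} D(X)={3}: V {3,5,8}->{}; X {3}->{}
Constraint 3 (X < V) on D(X)={} D(V)={}: no change
Constraint 4 (X != Y) on D(X)={} D(Y)={7,8}: Y {7,8}->{}
So after constraint 4: D(X) = {}

Answer: {}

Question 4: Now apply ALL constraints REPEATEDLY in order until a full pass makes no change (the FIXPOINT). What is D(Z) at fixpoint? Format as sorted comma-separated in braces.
Answer: {}

Derivation:
pass 0 (initial): D(Z)={4,5,8}
pass 1: V {3,5,8}->{}; X {3,5,6}->{}; Y {3,5,6,7,8}->{}; Z {4,5,8}->{4,5}
pass 2: Z {4,5}->{}
pass 3: no change
Fixpoint after 3 passes: D(Z) = {}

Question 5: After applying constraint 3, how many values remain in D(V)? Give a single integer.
Answer: 0

Derivation:
Constraint 1 (X + Z = Y) on D(X)={3,5,6} D(Z)={4,5,8} D(Y)={3,5,6,7,8}: X {3,5,6}->{3}; Z {4,5,8}->{4,5}; Y {3,5,6,7,8}->{7,8}
Constraint 2 (V < X) on D(V)={3,5,8} D(X)={3}: V {3,5,8}->{}; X {3}->{}
Constraint 3 (X < V) on D(X)={} D(V)={}: no change
So after constraint 3: D(V)={}, size = 0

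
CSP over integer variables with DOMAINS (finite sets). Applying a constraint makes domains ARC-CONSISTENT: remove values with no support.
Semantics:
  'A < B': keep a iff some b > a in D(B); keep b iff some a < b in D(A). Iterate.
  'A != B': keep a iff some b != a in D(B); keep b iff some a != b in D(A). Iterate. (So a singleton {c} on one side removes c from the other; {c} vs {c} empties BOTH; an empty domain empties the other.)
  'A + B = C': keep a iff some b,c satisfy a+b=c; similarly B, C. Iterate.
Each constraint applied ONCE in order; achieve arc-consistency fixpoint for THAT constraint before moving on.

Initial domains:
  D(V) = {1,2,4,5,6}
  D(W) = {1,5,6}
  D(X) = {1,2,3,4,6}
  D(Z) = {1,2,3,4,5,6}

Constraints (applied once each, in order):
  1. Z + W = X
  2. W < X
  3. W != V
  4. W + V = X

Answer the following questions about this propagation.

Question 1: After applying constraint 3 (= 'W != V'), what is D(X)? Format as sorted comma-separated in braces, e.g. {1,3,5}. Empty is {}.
Answer: {2,3,4,6}

Derivation:
Constraint 1 (Z + W = X) on D(Z)={1,2,3,4,5,6} D(W)={1,5,6} D(X)={1,2,3,4,6}: Z {1,2,3,4,5,6}->{1,2,3,5}; W {1,5,6}->{1,5}; X {1,2,3,4,6}->{2,3,4,6}
Constraint 2 (W < X) on D(W)={1,5} D(X)={2,3,4,6}: no change
Constraint 3 (W != V) on D(W)={1,5} D(V)={1,2,4,5,6}: no change
So after constraint 3: D(X) = {2,3,4,6}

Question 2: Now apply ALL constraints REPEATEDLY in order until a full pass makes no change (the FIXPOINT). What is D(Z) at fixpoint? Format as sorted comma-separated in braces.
Answer: {1,2,5}

Derivation:
pass 0 (initial): D(Z)={1,2,3,4,5,6}
pass 1: V {1,2,4,5,6}->{1,2,5}; W {1,5,6}->{1,5}; X {1,2,3,4,6}->{2,3,6}; Z {1,2,3,4,5,6}->{1,2,3,5}
pass 2: Z {1,2,3,5}->{1,2,5}
pass 3: no change
Fixpoint after 3 passes: D(Z) = {1,2,5}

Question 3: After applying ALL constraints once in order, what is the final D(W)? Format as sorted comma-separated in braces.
Answer: {1,5}

Derivation:
Constraint 1 (Z + W = X) on D(Z)={1,2,3,4,5,6} D(W)={1,5,6} D(X)={1,2,3,4,6}: Z {1,2,3,4,5,6}->{1,2,3,5}; W {1,5,6}->{1,5}; X {1,2,3,4,6}->{2,3,4,6}
Constraint 2 (W < X) on D(W)={1,5} D(X)={2,3,4,6}: no change
Constraint 3 (W != V) on D(W)={1,5} D(V)={1,2,4,5,6}: no change
Constraint 4 (W + V = X) on D(W)={1,5} D(V)={1,2,4,5,6} D(X)={2,3,4,6}: V {1,2,4,5,6}->{1,2,5}; X {2,3,4,6}->{2,3,6}
So after all 4 constraints: D(W) = {1,5}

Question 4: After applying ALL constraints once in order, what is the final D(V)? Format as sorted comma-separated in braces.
Answer: {1,2,5}

Derivation:
Constraint 1 (Z + W = X) on D(Z)={1,2,3,4,5,6} D(W)={1,5,6} D(X)={1,2,3,4,6}: Z {1,2,3,4,5,6}->{1,2,3,5}; W {1,5,6}->{1,5}; X {1,2,3,4,6}->{2,3,4,6}
Constraint 2 (W < X) on D(W)={1,5} D(X)={2,3,4,6}: no change
Constraint 3 (W != V) on D(W)={1,5} D(V)={1,2,4,5,6}: no change
Constraint 4 (W + V = X) on D(W)={1,5} D(V)={1,2,4,5,6} D(X)={2,3,4,6}: V {1,2,4,5,6}->{1,2,5}; X {2,3,4,6}->{2,3,6}
So after all 4 constraints: D(V) = {1,2,5}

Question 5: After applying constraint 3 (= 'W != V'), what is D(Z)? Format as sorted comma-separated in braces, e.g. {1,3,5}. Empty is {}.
Answer: {1,2,3,5}

Derivation:
Constraint 1 (Z + W = X) on D(Z)={1,2,3,4,5,6} D(W)={1,5,6} D(X)={1,2,3,4,6}: Z {1,2,3,4,5,6}->{1,2,3,5}; W {1,5,6}->{1,5}; X {1,2,3,4,6}->{2,3,4,6}
Constraint 2 (W < X) on D(W)={1,5} D(X)={2,3,4,6}: no change
Constraint 3 (W != V) on D(W)={1,5} D(V)={1,2,4,5,6}: no change
So after constraint 3: D(Z) = {1,2,3,5}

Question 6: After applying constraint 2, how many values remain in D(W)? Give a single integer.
Answer: 2

Derivation:
Constraint 1 (Z + W = X) on D(Z)={1,2,3,4,5,6} D(W)={1,5,6} D(X)={1,2,3,4,6}: Z {1,2,3,4,5,6}->{1,2,3,5}; W {1,5,6}->{1,5}; X {1,2,3,4,6}->{2,3,4,6}
Constraint 2 (W < X) on D(W)={1,5} D(X)={2,3,4,6}: no change
So after constraint 2: D(W)={1,5}, size = 2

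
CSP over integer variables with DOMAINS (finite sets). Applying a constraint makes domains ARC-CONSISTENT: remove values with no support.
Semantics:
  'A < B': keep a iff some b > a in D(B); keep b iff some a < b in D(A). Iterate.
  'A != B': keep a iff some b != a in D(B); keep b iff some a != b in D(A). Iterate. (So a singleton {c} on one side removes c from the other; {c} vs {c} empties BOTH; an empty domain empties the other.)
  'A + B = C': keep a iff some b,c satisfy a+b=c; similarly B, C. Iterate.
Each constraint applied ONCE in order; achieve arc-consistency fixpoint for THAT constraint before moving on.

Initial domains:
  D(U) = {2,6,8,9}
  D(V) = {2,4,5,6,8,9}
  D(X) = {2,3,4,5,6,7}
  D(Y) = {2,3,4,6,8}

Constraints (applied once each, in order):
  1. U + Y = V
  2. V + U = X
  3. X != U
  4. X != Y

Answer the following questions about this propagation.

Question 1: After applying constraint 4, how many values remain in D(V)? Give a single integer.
Constraint 1 (U + Y = V) on D(U)={2,6,8,9} D(Y)={2,3,4,6,8} D(V)={2,4,5,6,8,9}: U {2,6,8,9}->{2,6}; Y {2,3,4,6,8}->{2,3,4,6}; V {2,4,5,6,8,9}->{4,5,6,8,9}
Constraint 2 (V + U = X) on D(V)={4,5,6,8,9} D(U)={2,6} D(X)={2,3,4,5,6,7}: V {4,5,6,8,9}->{4,5}; U {2,6}->{2}; X {2,3,4,5,6,7}->{6,7}
Constraint 3 (X != U) on D(X)={6,7} D(U)={2}: no change
Constraint 4 (X != Y) on D(X)={6,7} D(Y)={2,3,4,6}: no change
So after constraint 4: D(V)={4,5}, size = 2

Answer: 2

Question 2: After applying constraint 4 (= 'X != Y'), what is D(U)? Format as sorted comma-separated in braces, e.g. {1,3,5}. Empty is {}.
Answer: {2}

Derivation:
Constraint 1 (U + Y = V) on D(U)={2,6,8,9} D(Y)={2,3,4,6,8} D(V)={2,4,5,6,8,9}: U {2,6,8,9}->{2,6}; Y {2,3,4,6,8}->{2,3,4,6}; V {2,4,5,6,8,9}->{4,5,6,8,9}
Constraint 2 (V + U = X) on D(V)={4,5,6,8,9} D(U)={2,6} D(X)={2,3,4,5,6,7}: V {4,5,6,8,9}->{4,5}; U {2,6}->{2}; X {2,3,4,5,6,7}->{6,7}
Constraint 3 (X != U) on D(X)={6,7} D(U)={2}: no change
Constraint 4 (X != Y) on D(X)={6,7} D(Y)={2,3,4,6}: no change
So after constraint 4: D(U) = {2}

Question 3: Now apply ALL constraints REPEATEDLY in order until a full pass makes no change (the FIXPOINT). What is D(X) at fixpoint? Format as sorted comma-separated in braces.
pass 0 (initial): D(X)={2,3,4,5,6,7}
pass 1: U {2,6,8,9}->{2}; V {2,4,5,6,8,9}->{4,5}; X {2,3,4,5,6,7}->{6,7}; Y {2,3,4,6,8}->{2,3,4,6}
pass 2: Y {2,3,4,6}->{2,3}
pass 3: no change
Fixpoint after 3 passes: D(X) = {6,7}

Answer: {6,7}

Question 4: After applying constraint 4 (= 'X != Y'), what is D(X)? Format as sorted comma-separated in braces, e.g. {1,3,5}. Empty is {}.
Answer: {6,7}

Derivation:
Constraint 1 (U + Y = V) on D(U)={2,6,8,9} D(Y)={2,3,4,6,8} D(V)={2,4,5,6,8,9}: U {2,6,8,9}->{2,6}; Y {2,3,4,6,8}->{2,3,4,6}; V {2,4,5,6,8,9}->{4,5,6,8,9}
Constraint 2 (V + U = X) on D(V)={4,5,6,8,9} D(U)={2,6} D(X)={2,3,4,5,6,7}: V {4,5,6,8,9}->{4,5}; U {2,6}->{2}; X {2,3,4,5,6,7}->{6,7}
Constraint 3 (X != U) on D(X)={6,7} D(U)={2}: no change
Constraint 4 (X != Y) on D(X)={6,7} D(Y)={2,3,4,6}: no change
So after constraint 4: D(X) = {6,7}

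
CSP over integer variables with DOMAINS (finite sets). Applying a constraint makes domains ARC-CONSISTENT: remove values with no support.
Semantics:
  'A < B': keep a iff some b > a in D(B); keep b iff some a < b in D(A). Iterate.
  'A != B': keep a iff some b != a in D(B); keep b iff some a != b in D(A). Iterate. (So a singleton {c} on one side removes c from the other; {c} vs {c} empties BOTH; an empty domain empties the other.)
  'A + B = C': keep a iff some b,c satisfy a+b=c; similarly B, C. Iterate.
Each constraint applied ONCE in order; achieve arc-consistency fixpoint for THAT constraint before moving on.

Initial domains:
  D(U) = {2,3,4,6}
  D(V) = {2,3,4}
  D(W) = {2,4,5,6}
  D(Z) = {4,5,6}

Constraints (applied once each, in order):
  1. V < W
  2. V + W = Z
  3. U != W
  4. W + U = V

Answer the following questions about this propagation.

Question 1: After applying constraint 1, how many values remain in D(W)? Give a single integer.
Answer: 3

Derivation:
Constraint 1 (V < W) on D(V)={2,3,4} D(W)={2,4,5,6}: W {2,4,5,6}->{4,5,6}
So after constraint 1: D(W)={4,5,6}, size = 3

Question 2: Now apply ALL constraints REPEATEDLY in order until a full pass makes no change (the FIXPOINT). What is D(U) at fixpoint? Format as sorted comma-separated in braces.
pass 0 (initial): D(U)={2,3,4,6}
pass 1: U {2,3,4,6}->{}; V {2,3,4}->{}; W {2,4,5,6}->{}; Z {4,5,6}->{6}
pass 2: Z {6}->{}
pass 3: no change
Fixpoint after 3 passes: D(U) = {}

Answer: {}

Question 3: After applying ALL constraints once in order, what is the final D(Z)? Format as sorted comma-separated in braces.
Constraint 1 (V < W) on D(V)={2,3,4} D(W)={2,4,5,6}: W {2,4,5,6}->{4,5,6}
Constraint 2 (V + W = Z) on D(V)={2,3,4} D(W)={4,5,6} D(Z)={4,5,6}: V {2,3,4}->{2}; W {4,5,6}->{4}; Z {4,5,6}->{6}
Constraint 3 (U != W) on D(U)={2,3,4,6} D(W)={4}: U {2,3,4,6}->{2,3,6}
Constraint 4 (W + U = V) on D(W)={4} D(U)={2,3,6} D(V)={2}: W {4}->{}; U {2,3,6}->{}; V {2}->{}
So after all 4 constraints: D(Z) = {6}

Answer: {6}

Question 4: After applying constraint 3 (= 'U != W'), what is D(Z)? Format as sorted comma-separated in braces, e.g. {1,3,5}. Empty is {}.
Answer: {6}

Derivation:
Constraint 1 (V < W) on D(V)={2,3,4} D(W)={2,4,5,6}: W {2,4,5,6}->{4,5,6}
Constraint 2 (V + W = Z) on D(V)={2,3,4} D(W)={4,5,6} D(Z)={4,5,6}: V {2,3,4}->{2}; W {4,5,6}->{4}; Z {4,5,6}->{6}
Constraint 3 (U != W) on D(U)={2,3,4,6} D(W)={4}: U {2,3,4,6}->{2,3,6}
So after constraint 3: D(Z) = {6}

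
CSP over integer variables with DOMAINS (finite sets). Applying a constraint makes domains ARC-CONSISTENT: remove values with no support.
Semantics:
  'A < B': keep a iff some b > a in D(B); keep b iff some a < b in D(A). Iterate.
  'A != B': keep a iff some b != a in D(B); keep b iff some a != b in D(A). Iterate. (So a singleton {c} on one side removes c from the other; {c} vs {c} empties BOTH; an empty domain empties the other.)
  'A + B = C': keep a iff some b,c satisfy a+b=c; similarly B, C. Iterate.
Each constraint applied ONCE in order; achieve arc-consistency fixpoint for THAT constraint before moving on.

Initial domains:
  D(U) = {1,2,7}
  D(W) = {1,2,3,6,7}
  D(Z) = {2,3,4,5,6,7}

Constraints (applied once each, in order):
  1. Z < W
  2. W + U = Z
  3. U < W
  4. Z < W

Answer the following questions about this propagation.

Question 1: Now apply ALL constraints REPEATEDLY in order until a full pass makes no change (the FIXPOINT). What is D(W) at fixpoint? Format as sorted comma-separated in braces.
Answer: {}

Derivation:
pass 0 (initial): D(W)={1,2,3,6,7}
pass 1: U {1,2,7}->{1,2}; W {1,2,3,6,7}->{}; Z {2,3,4,5,6,7}->{}
pass 2: U {1,2}->{}
pass 3: no change
Fixpoint after 3 passes: D(W) = {}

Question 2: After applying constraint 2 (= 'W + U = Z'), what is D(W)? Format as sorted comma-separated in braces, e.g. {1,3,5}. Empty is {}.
Constraint 1 (Z < W) on D(Z)={2,3,4,5,6,7} D(W)={1,2,3,6,7}: Z {2,3,4,5,6,7}->{2,3,4,5,6}; W {1,2,3,6,7}->{3,6,7}
Constraint 2 (W + U = Z) on D(W)={3,6,7} D(U)={1,2,7} D(Z)={2,3,4,5,6}: W {3,6,7}->{3}; U {1,2,7}->{1,2}; Z {2,3,4,5,6}->{4,5}
So after constraint 2: D(W) = {3}

Answer: {3}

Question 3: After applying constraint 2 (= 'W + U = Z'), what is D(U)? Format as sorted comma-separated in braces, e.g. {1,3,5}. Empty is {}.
Constraint 1 (Z < W) on D(Z)={2,3,4,5,6,7} D(W)={1,2,3,6,7}: Z {2,3,4,5,6,7}->{2,3,4,5,6}; W {1,2,3,6,7}->{3,6,7}
Constraint 2 (W + U = Z) on D(W)={3,6,7} D(U)={1,2,7} D(Z)={2,3,4,5,6}: W {3,6,7}->{3}; U {1,2,7}->{1,2}; Z {2,3,4,5,6}->{4,5}
So after constraint 2: D(U) = {1,2}

Answer: {1,2}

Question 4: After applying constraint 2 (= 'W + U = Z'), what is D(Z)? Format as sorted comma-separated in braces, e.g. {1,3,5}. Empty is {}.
Constraint 1 (Z < W) on D(Z)={2,3,4,5,6,7} D(W)={1,2,3,6,7}: Z {2,3,4,5,6,7}->{2,3,4,5,6}; W {1,2,3,6,7}->{3,6,7}
Constraint 2 (W + U = Z) on D(W)={3,6,7} D(U)={1,2,7} D(Z)={2,3,4,5,6}: W {3,6,7}->{3}; U {1,2,7}->{1,2}; Z {2,3,4,5,6}->{4,5}
So after constraint 2: D(Z) = {4,5}

Answer: {4,5}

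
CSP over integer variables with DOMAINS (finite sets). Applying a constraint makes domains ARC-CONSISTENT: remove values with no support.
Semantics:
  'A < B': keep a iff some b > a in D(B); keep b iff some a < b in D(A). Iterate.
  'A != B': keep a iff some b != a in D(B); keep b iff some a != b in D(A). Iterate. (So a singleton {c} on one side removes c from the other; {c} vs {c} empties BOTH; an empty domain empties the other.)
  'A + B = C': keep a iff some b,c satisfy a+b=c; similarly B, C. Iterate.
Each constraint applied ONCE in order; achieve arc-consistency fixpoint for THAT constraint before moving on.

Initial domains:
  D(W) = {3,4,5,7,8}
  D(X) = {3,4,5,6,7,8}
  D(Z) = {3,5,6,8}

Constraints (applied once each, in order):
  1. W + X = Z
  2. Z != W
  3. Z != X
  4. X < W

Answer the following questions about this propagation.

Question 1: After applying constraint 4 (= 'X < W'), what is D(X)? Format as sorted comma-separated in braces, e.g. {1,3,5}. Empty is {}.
Answer: {3,4}

Derivation:
Constraint 1 (W + X = Z) on D(W)={3,4,5,7,8} D(X)={3,4,5,6,7,8} D(Z)={3,5,6,8}: W {3,4,5,7,8}->{3,4,5}; X {3,4,5,6,7,8}->{3,4,5}; Z {3,5,6,8}->{6,8}
Constraint 2 (Z != W) on D(Z)={6,8} D(W)={3,4,5}: no change
Constraint 3 (Z != X) on D(Z)={6,8} D(X)={3,4,5}: no change
Constraint 4 (X < W) on D(X)={3,4,5} D(W)={3,4,5}: X {3,4,5}->{3,4}; W {3,4,5}->{4,5}
So after constraint 4: D(X) = {3,4}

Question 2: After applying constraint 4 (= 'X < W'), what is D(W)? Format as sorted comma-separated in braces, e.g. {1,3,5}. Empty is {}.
Constraint 1 (W + X = Z) on D(W)={3,4,5,7,8} D(X)={3,4,5,6,7,8} D(Z)={3,5,6,8}: W {3,4,5,7,8}->{3,4,5}; X {3,4,5,6,7,8}->{3,4,5}; Z {3,5,6,8}->{6,8}
Constraint 2 (Z != W) on D(Z)={6,8} D(W)={3,4,5}: no change
Constraint 3 (Z != X) on D(Z)={6,8} D(X)={3,4,5}: no change
Constraint 4 (X < W) on D(X)={3,4,5} D(W)={3,4,5}: X {3,4,5}->{3,4}; W {3,4,5}->{4,5}
So after constraint 4: D(W) = {4,5}

Answer: {4,5}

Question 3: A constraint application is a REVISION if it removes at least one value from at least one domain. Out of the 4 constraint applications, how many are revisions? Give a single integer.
Constraint 1 (W + X = Z) on D(W)={3,4,5,7,8} D(X)={3,4,5,6,7,8} D(Z)={3,5,6,8}: W {3,4,5,7,8}->{3,4,5}; X {3,4,5,6,7,8}->{3,4,5}; Z {3,5,6,8}->{6,8} => REVISION
Constraint 2 (Z != W) on D(Z)={6,8} D(W)={3,4,5}: no change => not a revision
Constraint 3 (Z != X) on D(Z)={6,8} D(X)={3,4,5}: no change => not a revision
Constraint 4 (X < W) on D(X)={3,4,5} D(W)={3,4,5}: X {3,4,5}->{3,4}; W {3,4,5}->{4,5} => REVISION
Total revisions = 2

Answer: 2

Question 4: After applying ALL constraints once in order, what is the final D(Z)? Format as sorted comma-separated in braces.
Answer: {6,8}

Derivation:
Constraint 1 (W + X = Z) on D(W)={3,4,5,7,8} D(X)={3,4,5,6,7,8} D(Z)={3,5,6,8}: W {3,4,5,7,8}->{3,4,5}; X {3,4,5,6,7,8}->{3,4,5}; Z {3,5,6,8}->{6,8}
Constraint 2 (Z != W) on D(Z)={6,8} D(W)={3,4,5}: no change
Constraint 3 (Z != X) on D(Z)={6,8} D(X)={3,4,5}: no change
Constraint 4 (X < W) on D(X)={3,4,5} D(W)={3,4,5}: X {3,4,5}->{3,4}; W {3,4,5}->{4,5}
So after all 4 constraints: D(Z) = {6,8}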